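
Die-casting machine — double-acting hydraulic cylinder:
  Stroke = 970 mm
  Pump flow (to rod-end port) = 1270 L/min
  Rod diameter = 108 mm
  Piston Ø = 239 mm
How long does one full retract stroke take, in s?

t ≈ 1.64 s

Rod-side annular area A_ann = π/4 × (239² − 108²) = 35700 mm^2
Swept volume V = A × L; t = V / Q = A·L / Q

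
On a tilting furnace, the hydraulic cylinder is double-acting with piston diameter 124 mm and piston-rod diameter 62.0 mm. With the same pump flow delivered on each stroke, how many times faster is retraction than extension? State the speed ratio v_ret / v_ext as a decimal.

v_ret/v_ext ≈ 1.33

Cap-side area A_cap = π/4 × (124 mm)² = 12080 mm^2
Rod-side annular area A_ann = π/4 × (124² − 62.0²) = 9057 mm^2
For equal Q, v ∝ 1/A, so v_ret/v_ext = A_cap/A_ann.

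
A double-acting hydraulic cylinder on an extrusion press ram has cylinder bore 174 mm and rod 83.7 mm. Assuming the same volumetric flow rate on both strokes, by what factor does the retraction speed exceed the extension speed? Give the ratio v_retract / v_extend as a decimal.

Cap-side area A_cap = π/4 × (174 mm)² = 23780 mm^2
Rod-side annular area A_ann = π/4 × (174² − 83.7²) = 18280 mm^2
For equal Q, v ∝ 1/A, so v_ret/v_ext = A_cap/A_ann.

v_ret/v_ext ≈ 1.30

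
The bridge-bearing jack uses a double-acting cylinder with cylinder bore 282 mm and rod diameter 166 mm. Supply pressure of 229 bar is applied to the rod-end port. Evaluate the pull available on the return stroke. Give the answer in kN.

F ≈ 935 kN

Rod-side annular area A_ann = π/4 × (282² − 166²) = 40820 mm^2
On retraction the pressure acts on the annular area (bore minus rod).
F = P × A_ann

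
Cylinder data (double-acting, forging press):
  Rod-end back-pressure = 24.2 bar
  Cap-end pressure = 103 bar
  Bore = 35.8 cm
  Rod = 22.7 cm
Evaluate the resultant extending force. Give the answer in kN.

Cap-side area A_cap = π/4 × (35.8 cm)² = 1007 cm^2
Rod-side annular area A_ann = π/4 × (35.8² − 22.7²) = 601.9 cm^2
Net thrust = P_cap·A_cap − P_rod·A_ann = 1037 kN − 145.7 kN

F ≈ 891 kN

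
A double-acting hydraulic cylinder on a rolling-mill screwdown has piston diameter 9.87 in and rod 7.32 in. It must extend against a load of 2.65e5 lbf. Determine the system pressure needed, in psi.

Cap-side area A_cap = π/4 × (9.87 in)² = 76.51 in^2
P = F / A = 2.65e5 lbf / A

P ≈ 3460 psi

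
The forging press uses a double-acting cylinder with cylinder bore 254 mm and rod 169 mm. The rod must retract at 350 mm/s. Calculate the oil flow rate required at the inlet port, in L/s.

Q ≈ 9.88 L/s

Rod-side annular area A_ann = π/4 × (254² − 169²) = 28240 mm^2
Q = A × v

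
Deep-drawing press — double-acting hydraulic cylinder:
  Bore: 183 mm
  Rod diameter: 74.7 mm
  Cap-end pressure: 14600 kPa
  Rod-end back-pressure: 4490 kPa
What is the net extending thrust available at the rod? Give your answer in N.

Cap-side area A_cap = π/4 × (183 mm)² = 26300 mm^2
Rod-side annular area A_ann = π/4 × (183² − 74.7²) = 21920 mm^2
Net thrust = P_cap·A_cap − P_rod·A_ann = 3.840e5 N − 98420 N

F ≈ 2.86e5 N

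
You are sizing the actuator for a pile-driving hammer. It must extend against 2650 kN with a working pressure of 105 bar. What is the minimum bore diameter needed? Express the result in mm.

D ≈ 567 mm

Extension force acts on the full piston face: F = P × (π/4)D².
D = √(4F / (πP)) = √(4 × 2650 kN / (π × 105 bar))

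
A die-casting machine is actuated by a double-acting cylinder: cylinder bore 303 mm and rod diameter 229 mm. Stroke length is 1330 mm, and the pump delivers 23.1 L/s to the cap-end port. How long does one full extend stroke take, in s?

t ≈ 4.15 s

Cap-side area A_cap = π/4 × (303 mm)² = 72110 mm^2
Swept volume V = A × L; t = V / Q = A·L / Q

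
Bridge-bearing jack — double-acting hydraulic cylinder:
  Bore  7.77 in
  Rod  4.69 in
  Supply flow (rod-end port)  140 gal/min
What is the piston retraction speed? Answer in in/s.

v ≈ 17.9 in/s

Rod-side annular area A_ann = π/4 × (7.77² − 4.69²) = 30.14 in^2
Flow into the rod-end port fills the annular volume.
v = Q / A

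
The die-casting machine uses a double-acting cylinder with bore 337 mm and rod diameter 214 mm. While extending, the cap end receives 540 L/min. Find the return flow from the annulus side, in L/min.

Q_out ≈ 322 L/min

Cap-side area A_cap = π/4 × (337 mm)² = 89200 mm^2
Rod-side annular area A_ann = π/4 × (337² − 214²) = 53230 mm^2
Piston speed v = Q_in/A_cap; rod-end outflow Q_out = v × A_ann = Q_in × A_ann/A_cap.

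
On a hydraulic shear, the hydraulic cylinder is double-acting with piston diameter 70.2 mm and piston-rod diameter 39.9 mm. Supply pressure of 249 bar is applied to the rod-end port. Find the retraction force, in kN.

F ≈ 65.2 kN

Rod-side annular area A_ann = π/4 × (70.2² − 39.9²) = 2620 mm^2
On retraction the pressure acts on the annular area (bore minus rod).
F = P × A_ann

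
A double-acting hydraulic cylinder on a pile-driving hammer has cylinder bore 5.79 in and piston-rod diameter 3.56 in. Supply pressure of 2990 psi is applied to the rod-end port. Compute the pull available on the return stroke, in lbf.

F ≈ 49000 lbf

Rod-side annular area A_ann = π/4 × (5.79² − 3.56²) = 16.38 in^2
On retraction the pressure acts on the annular area (bore minus rod).
F = P × A_ann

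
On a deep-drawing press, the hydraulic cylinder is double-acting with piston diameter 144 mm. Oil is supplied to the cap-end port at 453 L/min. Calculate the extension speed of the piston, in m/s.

Cap-side area A_cap = π/4 × (144 mm)² = 16290 mm^2
v = Q / A

v ≈ 0.464 m/s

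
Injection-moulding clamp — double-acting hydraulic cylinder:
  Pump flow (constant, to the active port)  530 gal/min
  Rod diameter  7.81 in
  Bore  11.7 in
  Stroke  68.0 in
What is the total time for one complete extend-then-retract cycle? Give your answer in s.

t ≈ 5.57 s

Cap-side area A_cap = π/4 × (11.7 in)² = 107.5 in^2
Rod-side annular area A_ann = π/4 × (11.7² − 7.81²) = 59.61 in^2
t_ext = A_cap·L/Q = 3.583 s
t_ret = A_ann·L/Q = 1.986 s
t_cycle = t_ext + t_ret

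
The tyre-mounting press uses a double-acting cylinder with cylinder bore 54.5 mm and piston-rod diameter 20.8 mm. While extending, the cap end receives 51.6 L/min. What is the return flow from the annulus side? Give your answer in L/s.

Cap-side area A_cap = π/4 × (54.5 mm)² = 2333 mm^2
Rod-side annular area A_ann = π/4 × (54.5² − 20.8²) = 1993 mm^2
Piston speed v = Q_in/A_cap; rod-end outflow Q_out = v × A_ann = Q_in × A_ann/A_cap.

Q_out ≈ 0.735 L/s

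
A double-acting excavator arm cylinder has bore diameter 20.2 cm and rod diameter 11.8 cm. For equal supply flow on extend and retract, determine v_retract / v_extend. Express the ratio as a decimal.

v_ret/v_ext ≈ 1.52

Cap-side area A_cap = π/4 × (20.2 cm)² = 320.5 cm^2
Rod-side annular area A_ann = π/4 × (20.2² − 11.8²) = 211.1 cm^2
For equal Q, v ∝ 1/A, so v_ret/v_ext = A_cap/A_ann.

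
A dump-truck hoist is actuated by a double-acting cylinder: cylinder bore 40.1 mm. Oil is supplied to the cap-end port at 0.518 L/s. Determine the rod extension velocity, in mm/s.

Cap-side area A_cap = π/4 × (40.1 mm)² = 1263 mm^2
v = Q / A

v ≈ 410 mm/s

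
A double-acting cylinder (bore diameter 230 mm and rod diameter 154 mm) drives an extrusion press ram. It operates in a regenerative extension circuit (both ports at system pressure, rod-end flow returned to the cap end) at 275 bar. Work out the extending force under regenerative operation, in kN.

F ≈ 512 kN

With equal pressure on both faces, forces on the annular region cancel; the net push is pressure × rod cross-section.
Rod cross-section A_rod = π/4 × (154 mm)² = 18630 mm^2
F = P × A_rod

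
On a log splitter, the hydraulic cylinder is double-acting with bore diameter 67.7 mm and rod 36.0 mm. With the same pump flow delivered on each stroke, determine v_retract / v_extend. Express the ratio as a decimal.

Cap-side area A_cap = π/4 × (67.7 mm)² = 3600 mm^2
Rod-side annular area A_ann = π/4 × (67.7² − 36.0²) = 2582 mm^2
For equal Q, v ∝ 1/A, so v_ret/v_ext = A_cap/A_ann.

v_ret/v_ext ≈ 1.39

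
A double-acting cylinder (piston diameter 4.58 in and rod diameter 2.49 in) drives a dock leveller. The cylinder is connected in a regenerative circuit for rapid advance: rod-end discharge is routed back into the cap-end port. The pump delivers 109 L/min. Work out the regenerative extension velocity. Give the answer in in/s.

v ≈ 22.8 in/s

In regeneration the rod-end outflow joins the pump flow into the cap end, so the net volume the pump must supply per unit advance equals the rod cross-section area.
Rod cross-section A_rod = π/4 × (2.49 in)² = 4.870 in^2
v = Q_pump / A_rod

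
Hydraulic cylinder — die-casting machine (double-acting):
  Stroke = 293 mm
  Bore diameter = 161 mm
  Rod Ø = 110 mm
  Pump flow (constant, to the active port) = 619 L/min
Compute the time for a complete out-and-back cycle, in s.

t ≈ 0.886 s

Cap-side area A_cap = π/4 × (161 mm)² = 20360 mm^2
Rod-side annular area A_ann = π/4 × (161² − 110²) = 10850 mm^2
t_ext = A_cap·L/Q = 0.5782 s
t_ret = A_ann·L/Q = 0.3083 s
t_cycle = t_ext + t_ret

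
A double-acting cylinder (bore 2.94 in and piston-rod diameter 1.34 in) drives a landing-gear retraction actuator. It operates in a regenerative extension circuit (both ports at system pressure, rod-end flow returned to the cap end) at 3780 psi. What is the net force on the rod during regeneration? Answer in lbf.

F ≈ 5330 lbf

With equal pressure on both faces, forces on the annular region cancel; the net push is pressure × rod cross-section.
Rod cross-section A_rod = π/4 × (1.34 in)² = 1.410 in^2
F = P × A_rod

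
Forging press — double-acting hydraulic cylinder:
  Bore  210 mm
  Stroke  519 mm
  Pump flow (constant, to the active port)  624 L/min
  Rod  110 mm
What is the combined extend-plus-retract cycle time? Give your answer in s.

t ≈ 2.98 s

Cap-side area A_cap = π/4 × (210 mm)² = 34640 mm^2
Rod-side annular area A_ann = π/4 × (210² − 110²) = 25130 mm^2
t_ext = A_cap·L/Q = 1.728 s
t_ret = A_ann·L/Q = 1.254 s
t_cycle = t_ext + t_ret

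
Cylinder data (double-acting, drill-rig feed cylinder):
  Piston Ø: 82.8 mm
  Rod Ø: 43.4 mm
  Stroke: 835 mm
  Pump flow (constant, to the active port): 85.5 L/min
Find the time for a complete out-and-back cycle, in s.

t ≈ 5.44 s

Cap-side area A_cap = π/4 × (82.8 mm)² = 5385 mm^2
Rod-side annular area A_ann = π/4 × (82.8² − 43.4²) = 3905 mm^2
t_ext = A_cap·L/Q = 3.155 s
t_ret = A_ann·L/Q = 2.288 s
t_cycle = t_ext + t_ret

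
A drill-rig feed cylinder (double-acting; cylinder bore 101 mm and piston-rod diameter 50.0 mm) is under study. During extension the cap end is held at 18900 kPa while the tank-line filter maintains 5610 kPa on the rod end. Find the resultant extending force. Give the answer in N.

F ≈ 1.17e5 N

Cap-side area A_cap = π/4 × (101 mm)² = 8012 mm^2
Rod-side annular area A_ann = π/4 × (101² − 50.0²) = 6048 mm^2
Net thrust = P_cap·A_cap − P_rod·A_ann = 1.514e5 N − 33930 N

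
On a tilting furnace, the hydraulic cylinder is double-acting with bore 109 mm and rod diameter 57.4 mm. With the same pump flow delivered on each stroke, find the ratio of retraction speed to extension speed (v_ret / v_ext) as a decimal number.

Cap-side area A_cap = π/4 × (109 mm)² = 9331 mm^2
Rod-side annular area A_ann = π/4 × (109² − 57.4²) = 6744 mm^2
For equal Q, v ∝ 1/A, so v_ret/v_ext = A_cap/A_ann.

v_ret/v_ext ≈ 1.38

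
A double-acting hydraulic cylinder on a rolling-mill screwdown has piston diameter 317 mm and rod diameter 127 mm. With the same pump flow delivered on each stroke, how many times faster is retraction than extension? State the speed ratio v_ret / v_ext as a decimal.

Cap-side area A_cap = π/4 × (317 mm)² = 78920 mm^2
Rod-side annular area A_ann = π/4 × (317² − 127²) = 66260 mm^2
For equal Q, v ∝ 1/A, so v_ret/v_ext = A_cap/A_ann.

v_ret/v_ext ≈ 1.19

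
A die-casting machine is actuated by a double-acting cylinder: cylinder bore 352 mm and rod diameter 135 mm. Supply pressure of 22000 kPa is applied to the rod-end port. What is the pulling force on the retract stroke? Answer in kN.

F ≈ 1830 kN

Rod-side annular area A_ann = π/4 × (352² − 135²) = 83000 mm^2
On retraction the pressure acts on the annular area (bore minus rod).
F = P × A_ann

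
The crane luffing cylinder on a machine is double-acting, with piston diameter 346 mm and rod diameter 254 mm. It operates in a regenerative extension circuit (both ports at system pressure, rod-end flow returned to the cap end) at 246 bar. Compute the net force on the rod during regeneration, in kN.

With equal pressure on both faces, forces on the annular region cancel; the net push is pressure × rod cross-section.
Rod cross-section A_rod = π/4 × (254 mm)² = 50670 mm^2
F = P × A_rod

F ≈ 1250 kN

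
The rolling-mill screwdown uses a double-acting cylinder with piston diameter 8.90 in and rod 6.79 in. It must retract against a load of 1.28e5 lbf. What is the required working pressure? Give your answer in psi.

Rod-side annular area A_ann = π/4 × (8.90² − 6.79²) = 26.00 in^2
Retraction: pressure acts on the annular area.
P = F / A = 1.28e5 lbf / A

P ≈ 4920 psi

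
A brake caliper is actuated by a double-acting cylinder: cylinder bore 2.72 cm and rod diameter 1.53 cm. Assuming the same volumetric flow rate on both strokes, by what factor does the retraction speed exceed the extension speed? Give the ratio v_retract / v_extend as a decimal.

v_ret/v_ext ≈ 1.46

Cap-side area A_cap = π/4 × (2.72 cm)² = 5.811 cm^2
Rod-side annular area A_ann = π/4 × (2.72² − 1.53²) = 3.972 cm^2
For equal Q, v ∝ 1/A, so v_ret/v_ext = A_cap/A_ann.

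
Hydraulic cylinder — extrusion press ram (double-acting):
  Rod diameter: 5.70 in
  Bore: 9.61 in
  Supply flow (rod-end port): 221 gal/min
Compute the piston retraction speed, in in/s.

Rod-side annular area A_ann = π/4 × (9.61² − 5.70²) = 47.02 in^2
Flow into the rod-end port fills the annular volume.
v = Q / A

v ≈ 18.1 in/s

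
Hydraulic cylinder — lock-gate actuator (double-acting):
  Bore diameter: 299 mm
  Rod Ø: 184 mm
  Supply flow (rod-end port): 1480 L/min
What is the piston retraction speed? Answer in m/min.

Rod-side annular area A_ann = π/4 × (299² − 184²) = 43620 mm^2
Flow into the rod-end port fills the annular volume.
v = Q / A

v ≈ 33.9 m/min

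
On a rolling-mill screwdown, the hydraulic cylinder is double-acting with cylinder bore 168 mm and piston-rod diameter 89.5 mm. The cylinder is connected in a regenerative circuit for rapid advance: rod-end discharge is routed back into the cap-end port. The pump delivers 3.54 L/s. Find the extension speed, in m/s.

In regeneration the rod-end outflow joins the pump flow into the cap end, so the net volume the pump must supply per unit advance equals the rod cross-section area.
Rod cross-section A_rod = π/4 × (89.5 mm)² = 6291 mm^2
v = Q_pump / A_rod

v ≈ 0.563 m/s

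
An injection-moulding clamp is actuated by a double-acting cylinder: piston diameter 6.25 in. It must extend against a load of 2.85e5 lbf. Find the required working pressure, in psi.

P ≈ 9290 psi

Cap-side area A_cap = π/4 × (6.25 in)² = 30.68 in^2
P = F / A = 2.85e5 lbf / A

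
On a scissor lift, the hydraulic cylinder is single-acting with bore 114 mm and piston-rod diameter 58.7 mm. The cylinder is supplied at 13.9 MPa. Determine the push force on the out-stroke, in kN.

F ≈ 142 kN

Cap-side area A_cap = π/4 × (114 mm)² = 10210 mm^2
F = P × A_cap = 13.9 MPa × A_cap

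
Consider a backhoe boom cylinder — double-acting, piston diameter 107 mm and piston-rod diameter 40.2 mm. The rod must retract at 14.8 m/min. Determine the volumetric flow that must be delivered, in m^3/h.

Q ≈ 6.86 m^3/h

Rod-side annular area A_ann = π/4 × (107² − 40.2²) = 7723 mm^2
Q = A × v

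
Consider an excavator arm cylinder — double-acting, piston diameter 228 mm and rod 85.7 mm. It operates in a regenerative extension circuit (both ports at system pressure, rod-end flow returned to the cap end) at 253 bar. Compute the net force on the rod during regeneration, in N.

F ≈ 1.46e5 N

With equal pressure on both faces, forces on the annular region cancel; the net push is pressure × rod cross-section.
Rod cross-section A_rod = π/4 × (85.7 mm)² = 5768 mm^2
F = P × A_rod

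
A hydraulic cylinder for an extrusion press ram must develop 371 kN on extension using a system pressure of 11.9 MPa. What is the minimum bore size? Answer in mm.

Extension force acts on the full piston face: F = P × (π/4)D².
D = √(4F / (πP)) = √(4 × 371 kN / (π × 11.9 MPa))

D ≈ 199 mm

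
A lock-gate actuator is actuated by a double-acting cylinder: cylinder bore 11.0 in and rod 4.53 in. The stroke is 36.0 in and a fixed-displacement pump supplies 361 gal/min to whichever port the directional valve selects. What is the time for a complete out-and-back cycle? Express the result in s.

t ≈ 4.51 s

Cap-side area A_cap = π/4 × (11.0 in)² = 95.03 in^2
Rod-side annular area A_ann = π/4 × (11.0² − 4.53²) = 78.92 in^2
t_ext = A_cap·L/Q = 2.462 s
t_ret = A_ann·L/Q = 2.044 s
t_cycle = t_ext + t_ret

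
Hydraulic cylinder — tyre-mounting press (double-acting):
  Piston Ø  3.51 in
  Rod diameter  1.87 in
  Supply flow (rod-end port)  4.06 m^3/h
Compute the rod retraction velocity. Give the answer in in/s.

Rod-side annular area A_ann = π/4 × (3.51² − 1.87²) = 6.930 in^2
Flow into the rod-end port fills the annular volume.
v = Q / A

v ≈ 9.93 in/s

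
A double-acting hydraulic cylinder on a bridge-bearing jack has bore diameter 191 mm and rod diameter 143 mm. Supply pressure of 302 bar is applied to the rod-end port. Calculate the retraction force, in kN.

F ≈ 380 kN

Rod-side annular area A_ann = π/4 × (191² − 143²) = 12590 mm^2
On retraction the pressure acts on the annular area (bore minus rod).
F = P × A_ann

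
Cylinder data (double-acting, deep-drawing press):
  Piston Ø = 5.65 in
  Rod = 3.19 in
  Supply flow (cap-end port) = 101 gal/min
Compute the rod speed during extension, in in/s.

v ≈ 15.5 in/s

Cap-side area A_cap = π/4 × (5.65 in)² = 25.07 in^2
v = Q / A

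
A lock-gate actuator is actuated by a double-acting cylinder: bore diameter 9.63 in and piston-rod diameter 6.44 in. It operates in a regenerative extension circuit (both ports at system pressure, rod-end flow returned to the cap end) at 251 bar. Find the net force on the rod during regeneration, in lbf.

F ≈ 1.19e5 lbf

With equal pressure on both faces, forces on the annular region cancel; the net push is pressure × rod cross-section.
Rod cross-section A_rod = π/4 × (6.44 in)² = 32.57 in^2
F = P × A_rod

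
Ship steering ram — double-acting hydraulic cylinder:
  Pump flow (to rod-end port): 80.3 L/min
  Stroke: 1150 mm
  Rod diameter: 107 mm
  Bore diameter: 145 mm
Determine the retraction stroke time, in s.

t ≈ 6.46 s

Rod-side annular area A_ann = π/4 × (145² − 107²) = 7521 mm^2
Swept volume V = A × L; t = V / Q = A·L / Q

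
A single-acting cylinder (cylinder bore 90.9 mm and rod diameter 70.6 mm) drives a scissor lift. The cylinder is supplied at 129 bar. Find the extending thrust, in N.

F ≈ 83700 N

Cap-side area A_cap = π/4 × (90.9 mm)² = 6490 mm^2
F = P × A_cap = 129 bar × A_cap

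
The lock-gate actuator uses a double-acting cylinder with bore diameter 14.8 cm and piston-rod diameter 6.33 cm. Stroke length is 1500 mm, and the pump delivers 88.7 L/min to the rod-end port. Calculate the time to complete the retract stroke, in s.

t ≈ 14.3 s

Rod-side annular area A_ann = π/4 × (14.8² − 6.33²) = 140.6 cm^2
Swept volume V = A × L; t = V / Q = A·L / Q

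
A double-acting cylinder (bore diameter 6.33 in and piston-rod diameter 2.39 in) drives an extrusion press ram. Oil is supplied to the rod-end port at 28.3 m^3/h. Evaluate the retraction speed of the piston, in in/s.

Rod-side annular area A_ann = π/4 × (6.33² − 2.39²) = 26.98 in^2
Flow into the rod-end port fills the annular volume.
v = Q / A

v ≈ 17.8 in/s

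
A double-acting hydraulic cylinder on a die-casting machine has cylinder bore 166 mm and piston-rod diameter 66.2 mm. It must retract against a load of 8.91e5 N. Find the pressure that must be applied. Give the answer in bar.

Rod-side annular area A_ann = π/4 × (166² − 66.2²) = 18200 mm^2
Retraction: pressure acts on the annular area.
P = F / A = 8.91e5 N / A

P ≈ 490 bar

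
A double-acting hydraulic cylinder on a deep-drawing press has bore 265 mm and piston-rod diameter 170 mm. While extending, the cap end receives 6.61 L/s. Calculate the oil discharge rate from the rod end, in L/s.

Cap-side area A_cap = π/4 × (265 mm)² = 55150 mm^2
Rod-side annular area A_ann = π/4 × (265² − 170²) = 32460 mm^2
Piston speed v = Q_in/A_cap; rod-end outflow Q_out = v × A_ann = Q_in × A_ann/A_cap.

Q_out ≈ 3.89 L/s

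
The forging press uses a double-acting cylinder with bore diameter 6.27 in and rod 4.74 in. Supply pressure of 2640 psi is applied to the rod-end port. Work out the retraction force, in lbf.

Rod-side annular area A_ann = π/4 × (6.27² − 4.74²) = 13.23 in^2
On retraction the pressure acts on the annular area (bore minus rod).
F = P × A_ann

F ≈ 34900 lbf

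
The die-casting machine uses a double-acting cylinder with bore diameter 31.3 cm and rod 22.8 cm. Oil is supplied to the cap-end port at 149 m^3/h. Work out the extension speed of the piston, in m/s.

Cap-side area A_cap = π/4 × (31.3 cm)² = 769.4 cm^2
v = Q / A

v ≈ 0.538 m/s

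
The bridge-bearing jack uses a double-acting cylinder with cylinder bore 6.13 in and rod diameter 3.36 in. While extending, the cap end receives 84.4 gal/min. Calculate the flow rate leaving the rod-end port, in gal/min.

Q_out ≈ 59.0 gal/min

Cap-side area A_cap = π/4 × (6.13 in)² = 29.51 in^2
Rod-side annular area A_ann = π/4 × (6.13² − 3.36²) = 20.65 in^2
Piston speed v = Q_in/A_cap; rod-end outflow Q_out = v × A_ann = Q_in × A_ann/A_cap.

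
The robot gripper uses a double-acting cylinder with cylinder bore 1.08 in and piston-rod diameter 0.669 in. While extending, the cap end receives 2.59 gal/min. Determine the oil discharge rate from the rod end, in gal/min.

Cap-side area A_cap = π/4 × (1.08 in)² = 0.9161 in^2
Rod-side annular area A_ann = π/4 × (1.08² − 0.669²) = 0.5646 in^2
Piston speed v = Q_in/A_cap; rod-end outflow Q_out = v × A_ann = Q_in × A_ann/A_cap.

Q_out ≈ 1.60 gal/min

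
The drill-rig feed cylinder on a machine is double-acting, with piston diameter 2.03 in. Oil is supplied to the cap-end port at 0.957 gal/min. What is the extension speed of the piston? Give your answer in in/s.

Cap-side area A_cap = π/4 × (2.03 in)² = 3.237 in^2
v = Q / A

v ≈ 1.14 in/s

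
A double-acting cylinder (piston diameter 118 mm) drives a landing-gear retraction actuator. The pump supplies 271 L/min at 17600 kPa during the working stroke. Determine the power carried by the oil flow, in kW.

W ≈ 79.5 kW

Hydraulic power = P × Q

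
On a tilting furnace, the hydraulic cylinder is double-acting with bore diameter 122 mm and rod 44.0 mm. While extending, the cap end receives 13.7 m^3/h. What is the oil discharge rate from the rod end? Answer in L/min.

Cap-side area A_cap = π/4 × (122 mm)² = 11690 mm^2
Rod-side annular area A_ann = π/4 × (122² − 44.0²) = 10170 mm^2
Piston speed v = Q_in/A_cap; rod-end outflow Q_out = v × A_ann = Q_in × A_ann/A_cap.

Q_out ≈ 199 L/min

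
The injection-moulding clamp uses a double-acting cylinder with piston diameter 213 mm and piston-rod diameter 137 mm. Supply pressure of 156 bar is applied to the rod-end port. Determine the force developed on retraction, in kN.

F ≈ 326 kN

Rod-side annular area A_ann = π/4 × (213² − 137²) = 20890 mm^2
On retraction the pressure acts on the annular area (bore minus rod).
F = P × A_ann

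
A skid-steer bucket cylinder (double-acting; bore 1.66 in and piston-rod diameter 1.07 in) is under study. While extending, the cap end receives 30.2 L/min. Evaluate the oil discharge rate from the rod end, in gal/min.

Cap-side area A_cap = π/4 × (1.66 in)² = 2.164 in^2
Rod-side annular area A_ann = π/4 × (1.66² − 1.07²) = 1.265 in^2
Piston speed v = Q_in/A_cap; rod-end outflow Q_out = v × A_ann = Q_in × A_ann/A_cap.

Q_out ≈ 4.66 gal/min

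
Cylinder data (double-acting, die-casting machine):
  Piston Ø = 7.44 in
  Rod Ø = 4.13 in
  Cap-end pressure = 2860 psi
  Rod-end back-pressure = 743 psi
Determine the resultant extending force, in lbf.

F ≈ 1.02e5 lbf

Cap-side area A_cap = π/4 × (7.44 in)² = 43.47 in^2
Rod-side annular area A_ann = π/4 × (7.44² − 4.13²) = 30.08 in^2
Net thrust = P_cap·A_cap − P_rod·A_ann = 1.243e5 lbf − 22350 lbf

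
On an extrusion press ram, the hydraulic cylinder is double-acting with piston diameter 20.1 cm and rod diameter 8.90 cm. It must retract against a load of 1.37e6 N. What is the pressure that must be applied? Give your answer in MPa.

Rod-side annular area A_ann = π/4 × (20.1² − 8.90²) = 255.1 cm^2
Retraction: pressure acts on the annular area.
P = F / A = 1.37e6 N / A

P ≈ 53.7 MPa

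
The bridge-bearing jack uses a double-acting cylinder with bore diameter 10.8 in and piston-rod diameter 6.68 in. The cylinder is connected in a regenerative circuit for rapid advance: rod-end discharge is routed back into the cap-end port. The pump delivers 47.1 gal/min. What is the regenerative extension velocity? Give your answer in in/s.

v ≈ 5.17 in/s

In regeneration the rod-end outflow joins the pump flow into the cap end, so the net volume the pump must supply per unit advance equals the rod cross-section area.
Rod cross-section A_rod = π/4 × (6.68 in)² = 35.05 in^2
v = Q_pump / A_rod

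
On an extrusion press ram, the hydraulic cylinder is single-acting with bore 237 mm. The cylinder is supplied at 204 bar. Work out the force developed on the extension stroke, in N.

Cap-side area A_cap = π/4 × (237 mm)² = 44120 mm^2
F = P × A_cap = 204 bar × A_cap

F ≈ 9.00e5 N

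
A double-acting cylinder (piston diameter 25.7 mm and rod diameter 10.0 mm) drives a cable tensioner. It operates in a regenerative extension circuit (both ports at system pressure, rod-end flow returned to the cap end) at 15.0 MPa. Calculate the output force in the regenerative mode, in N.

F ≈ 1180 N

With equal pressure on both faces, forces on the annular region cancel; the net push is pressure × rod cross-section.
Rod cross-section A_rod = π/4 × (10.0 mm)² = 78.54 mm^2
F = P × A_rod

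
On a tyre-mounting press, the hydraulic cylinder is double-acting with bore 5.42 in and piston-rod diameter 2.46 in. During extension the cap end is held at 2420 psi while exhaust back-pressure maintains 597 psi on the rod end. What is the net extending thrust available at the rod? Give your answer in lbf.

F ≈ 44900 lbf

Cap-side area A_cap = π/4 × (5.42 in)² = 23.07 in^2
Rod-side annular area A_ann = π/4 × (5.42² − 2.46²) = 18.32 in^2
Net thrust = P_cap·A_cap − P_rod·A_ann = 55830 lbf − 10940 lbf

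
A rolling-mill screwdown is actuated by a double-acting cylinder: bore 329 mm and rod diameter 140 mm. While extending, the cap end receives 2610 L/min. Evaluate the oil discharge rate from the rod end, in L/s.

Q_out ≈ 35.6 L/s

Cap-side area A_cap = π/4 × (329 mm)² = 85010 mm^2
Rod-side annular area A_ann = π/4 × (329² − 140²) = 69620 mm^2
Piston speed v = Q_in/A_cap; rod-end outflow Q_out = v × A_ann = Q_in × A_ann/A_cap.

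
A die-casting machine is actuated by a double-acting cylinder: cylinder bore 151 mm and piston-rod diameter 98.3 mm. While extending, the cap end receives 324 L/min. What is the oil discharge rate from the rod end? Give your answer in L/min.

Cap-side area A_cap = π/4 × (151 mm)² = 17910 mm^2
Rod-side annular area A_ann = π/4 × (151² − 98.3²) = 10320 mm^2
Piston speed v = Q_in/A_cap; rod-end outflow Q_out = v × A_ann = Q_in × A_ann/A_cap.

Q_out ≈ 187 L/min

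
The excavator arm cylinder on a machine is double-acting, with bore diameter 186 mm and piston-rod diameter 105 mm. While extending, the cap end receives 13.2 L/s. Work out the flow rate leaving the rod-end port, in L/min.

Q_out ≈ 540 L/min

Cap-side area A_cap = π/4 × (186 mm)² = 27170 mm^2
Rod-side annular area A_ann = π/4 × (186² − 105²) = 18510 mm^2
Piston speed v = Q_in/A_cap; rod-end outflow Q_out = v × A_ann = Q_in × A_ann/A_cap.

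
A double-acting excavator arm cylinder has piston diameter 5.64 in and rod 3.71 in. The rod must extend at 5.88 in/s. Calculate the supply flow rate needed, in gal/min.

Q ≈ 38.2 gal/min

Cap-side area A_cap = π/4 × (5.64 in)² = 24.98 in^2
Q = A × v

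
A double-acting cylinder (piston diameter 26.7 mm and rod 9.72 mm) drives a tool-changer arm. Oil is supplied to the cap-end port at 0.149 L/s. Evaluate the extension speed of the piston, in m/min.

v ≈ 16.0 m/min

Cap-side area A_cap = π/4 × (26.7 mm)² = 559.9 mm^2
v = Q / A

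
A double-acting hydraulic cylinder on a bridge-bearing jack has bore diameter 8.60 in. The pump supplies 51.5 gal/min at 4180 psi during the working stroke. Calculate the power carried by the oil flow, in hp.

W ≈ 126 hp

Hydraulic power = P × Q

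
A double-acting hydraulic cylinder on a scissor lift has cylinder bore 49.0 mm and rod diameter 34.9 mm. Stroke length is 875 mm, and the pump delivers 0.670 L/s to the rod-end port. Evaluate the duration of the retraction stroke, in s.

t ≈ 1.21 s

Rod-side annular area A_ann = π/4 × (49.0² − 34.9²) = 929.1 mm^2
Swept volume V = A × L; t = V / Q = A·L / Q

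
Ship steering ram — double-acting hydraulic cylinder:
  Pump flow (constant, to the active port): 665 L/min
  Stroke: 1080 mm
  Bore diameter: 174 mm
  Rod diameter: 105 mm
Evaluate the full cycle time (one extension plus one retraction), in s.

t ≈ 3.79 s

Cap-side area A_cap = π/4 × (174 mm)² = 23780 mm^2
Rod-side annular area A_ann = π/4 × (174² − 105²) = 15120 mm^2
t_ext = A_cap·L/Q = 2.317 s
t_ret = A_ann·L/Q = 1.473 s
t_cycle = t_ext + t_ret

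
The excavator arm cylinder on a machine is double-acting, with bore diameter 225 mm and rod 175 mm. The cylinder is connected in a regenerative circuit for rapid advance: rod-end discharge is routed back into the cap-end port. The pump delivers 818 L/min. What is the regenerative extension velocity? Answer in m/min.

v ≈ 34.0 m/min

In regeneration the rod-end outflow joins the pump flow into the cap end, so the net volume the pump must supply per unit advance equals the rod cross-section area.
Rod cross-section A_rod = π/4 × (175 mm)² = 24050 mm^2
v = Q_pump / A_rod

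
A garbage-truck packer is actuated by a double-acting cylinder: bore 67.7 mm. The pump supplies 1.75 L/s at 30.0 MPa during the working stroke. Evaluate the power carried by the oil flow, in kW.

W ≈ 52.5 kW

Hydraulic power = P × Q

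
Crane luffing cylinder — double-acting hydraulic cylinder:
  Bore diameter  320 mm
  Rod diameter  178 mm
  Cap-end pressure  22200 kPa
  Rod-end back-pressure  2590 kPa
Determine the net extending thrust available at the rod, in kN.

Cap-side area A_cap = π/4 × (320 mm)² = 80420 mm^2
Rod-side annular area A_ann = π/4 × (320² − 178²) = 55540 mm^2
Net thrust = P_cap·A_cap − P_rod·A_ann = 1785 kN − 143.8 kN

F ≈ 1640 kN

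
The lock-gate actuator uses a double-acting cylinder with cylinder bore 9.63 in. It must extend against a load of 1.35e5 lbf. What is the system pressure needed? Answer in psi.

Cap-side area A_cap = π/4 × (9.63 in)² = 72.84 in^2
P = F / A = 1.35e5 lbf / A

P ≈ 1850 psi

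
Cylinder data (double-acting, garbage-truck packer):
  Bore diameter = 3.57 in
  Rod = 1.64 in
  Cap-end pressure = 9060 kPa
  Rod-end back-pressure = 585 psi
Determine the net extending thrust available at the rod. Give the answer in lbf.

Cap-side area A_cap = π/4 × (3.57 in)² = 10.01 in^2
Rod-side annular area A_ann = π/4 × (3.57² − 1.64²) = 7.897 in^2
Net thrust = P_cap·A_cap − P_rod·A_ann = 13150 lbf − 4620 lbf

F ≈ 8530 lbf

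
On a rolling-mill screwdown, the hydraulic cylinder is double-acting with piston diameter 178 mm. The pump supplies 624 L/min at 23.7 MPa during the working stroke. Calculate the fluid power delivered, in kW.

W ≈ 246 kW

Hydraulic power = P × Q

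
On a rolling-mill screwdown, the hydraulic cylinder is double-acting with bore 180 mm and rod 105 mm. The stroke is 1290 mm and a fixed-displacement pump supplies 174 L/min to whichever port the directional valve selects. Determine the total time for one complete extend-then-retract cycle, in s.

Cap-side area A_cap = π/4 × (180 mm)² = 25450 mm^2
Rod-side annular area A_ann = π/4 × (180² − 105²) = 16790 mm^2
t_ext = A_cap·L/Q = 11.32 s
t_ret = A_ann·L/Q = 7.468 s
t_cycle = t_ext + t_ret

t ≈ 18.8 s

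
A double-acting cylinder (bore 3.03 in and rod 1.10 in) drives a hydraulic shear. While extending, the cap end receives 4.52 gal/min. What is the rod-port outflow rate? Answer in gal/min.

Cap-side area A_cap = π/4 × (3.03 in)² = 7.211 in^2
Rod-side annular area A_ann = π/4 × (3.03² − 1.10²) = 6.260 in^2
Piston speed v = Q_in/A_cap; rod-end outflow Q_out = v × A_ann = Q_in × A_ann/A_cap.

Q_out ≈ 3.92 gal/min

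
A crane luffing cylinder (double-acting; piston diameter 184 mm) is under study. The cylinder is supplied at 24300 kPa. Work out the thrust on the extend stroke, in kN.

F ≈ 646 kN

Cap-side area A_cap = π/4 × (184 mm)² = 26590 mm^2
F = P × A_cap = 24300 kPa × A_cap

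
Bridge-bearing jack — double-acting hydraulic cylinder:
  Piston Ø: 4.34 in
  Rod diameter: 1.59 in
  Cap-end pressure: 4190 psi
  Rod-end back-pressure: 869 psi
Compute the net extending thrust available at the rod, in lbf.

Cap-side area A_cap = π/4 × (4.34 in)² = 14.79 in^2
Rod-side annular area A_ann = π/4 × (4.34² − 1.59²) = 12.81 in^2
Net thrust = P_cap·A_cap − P_rod·A_ann = 61980 lbf − 11130 lbf

F ≈ 50900 lbf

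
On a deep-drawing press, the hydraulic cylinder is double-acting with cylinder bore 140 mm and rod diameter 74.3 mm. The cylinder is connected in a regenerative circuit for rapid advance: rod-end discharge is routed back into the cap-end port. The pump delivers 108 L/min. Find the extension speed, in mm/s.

v ≈ 415 mm/s

In regeneration the rod-end outflow joins the pump flow into the cap end, so the net volume the pump must supply per unit advance equals the rod cross-section area.
Rod cross-section A_rod = π/4 × (74.3 mm)² = 4336 mm^2
v = Q_pump / A_rod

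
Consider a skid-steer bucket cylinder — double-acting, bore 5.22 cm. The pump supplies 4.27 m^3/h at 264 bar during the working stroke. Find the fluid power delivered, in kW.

Hydraulic power = P × Q

W ≈ 31.3 kW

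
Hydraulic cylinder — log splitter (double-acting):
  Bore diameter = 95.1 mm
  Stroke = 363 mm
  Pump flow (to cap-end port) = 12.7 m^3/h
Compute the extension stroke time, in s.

t ≈ 0.731 s

Cap-side area A_cap = π/4 × (95.1 mm)² = 7103 mm^2
Swept volume V = A × L; t = V / Q = A·L / Q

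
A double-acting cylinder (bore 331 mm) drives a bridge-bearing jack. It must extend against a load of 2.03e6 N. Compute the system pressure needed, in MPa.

Cap-side area A_cap = π/4 × (331 mm)² = 86050 mm^2
P = F / A = 2.03e6 N / A

P ≈ 23.6 MPa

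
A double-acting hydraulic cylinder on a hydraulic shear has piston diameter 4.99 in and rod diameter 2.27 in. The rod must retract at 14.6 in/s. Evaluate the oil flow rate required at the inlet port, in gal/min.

Rod-side annular area A_ann = π/4 × (4.99² − 2.27²) = 15.51 in^2
Q = A × v

Q ≈ 58.8 gal/min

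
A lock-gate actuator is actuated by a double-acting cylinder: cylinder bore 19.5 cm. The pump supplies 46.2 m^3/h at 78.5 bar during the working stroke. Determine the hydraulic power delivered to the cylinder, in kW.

Hydraulic power = P × Q

W ≈ 101 kW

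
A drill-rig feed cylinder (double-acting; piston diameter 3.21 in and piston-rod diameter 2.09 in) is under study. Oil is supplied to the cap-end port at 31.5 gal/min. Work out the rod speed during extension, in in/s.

v ≈ 15.0 in/s

Cap-side area A_cap = π/4 × (3.21 in)² = 8.093 in^2
v = Q / A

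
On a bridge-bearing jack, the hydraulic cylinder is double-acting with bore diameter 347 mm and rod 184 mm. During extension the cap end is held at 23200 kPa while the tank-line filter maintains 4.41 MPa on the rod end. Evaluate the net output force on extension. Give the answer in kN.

Cap-side area A_cap = π/4 × (347 mm)² = 94570 mm^2
Rod-side annular area A_ann = π/4 × (347² − 184²) = 67980 mm^2
Net thrust = P_cap·A_cap − P_rod·A_ann = 2194 kN − 299.8 kN

F ≈ 1890 kN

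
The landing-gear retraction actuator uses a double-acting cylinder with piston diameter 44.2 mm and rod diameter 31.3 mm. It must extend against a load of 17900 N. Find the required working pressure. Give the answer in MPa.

Cap-side area A_cap = π/4 × (44.2 mm)² = 1534 mm^2
P = F / A = 17900 N / A

P ≈ 11.7 MPa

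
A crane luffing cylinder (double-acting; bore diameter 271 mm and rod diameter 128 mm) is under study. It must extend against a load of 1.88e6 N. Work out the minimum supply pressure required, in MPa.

P ≈ 32.6 MPa

Cap-side area A_cap = π/4 × (271 mm)² = 57680 mm^2
P = F / A = 1.88e6 N / A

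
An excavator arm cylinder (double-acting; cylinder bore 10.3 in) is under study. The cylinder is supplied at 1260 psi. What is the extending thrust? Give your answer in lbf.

F ≈ 1.05e5 lbf

Cap-side area A_cap = π/4 × (10.3 in)² = 83.32 in^2
F = P × A_cap = 1260 psi × A_cap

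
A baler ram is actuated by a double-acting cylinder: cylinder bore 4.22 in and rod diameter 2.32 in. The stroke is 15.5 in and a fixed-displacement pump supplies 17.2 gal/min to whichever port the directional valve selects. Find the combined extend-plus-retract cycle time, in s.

t ≈ 5.56 s

Cap-side area A_cap = π/4 × (4.22 in)² = 13.99 in^2
Rod-side annular area A_ann = π/4 × (4.22² − 2.32²) = 9.759 in^2
t_ext = A_cap·L/Q = 3.274 s
t_ret = A_ann·L/Q = 2.284 s
t_cycle = t_ext + t_ret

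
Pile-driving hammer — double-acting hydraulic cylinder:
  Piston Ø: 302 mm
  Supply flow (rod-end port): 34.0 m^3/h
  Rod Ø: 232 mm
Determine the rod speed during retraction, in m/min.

v ≈ 19.3 m/min

Rod-side annular area A_ann = π/4 × (302² − 232²) = 29360 mm^2
Flow into the rod-end port fills the annular volume.
v = Q / A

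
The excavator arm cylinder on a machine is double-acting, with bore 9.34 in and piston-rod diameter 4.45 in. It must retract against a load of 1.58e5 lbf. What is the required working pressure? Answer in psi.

P ≈ 2980 psi

Rod-side annular area A_ann = π/4 × (9.34² − 4.45²) = 52.96 in^2
Retraction: pressure acts on the annular area.
P = F / A = 1.58e5 lbf / A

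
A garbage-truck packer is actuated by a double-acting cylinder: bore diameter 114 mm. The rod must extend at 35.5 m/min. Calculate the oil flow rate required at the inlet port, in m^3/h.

Cap-side area A_cap = π/4 × (114 mm)² = 10210 mm^2
Q = A × v

Q ≈ 21.7 m^3/h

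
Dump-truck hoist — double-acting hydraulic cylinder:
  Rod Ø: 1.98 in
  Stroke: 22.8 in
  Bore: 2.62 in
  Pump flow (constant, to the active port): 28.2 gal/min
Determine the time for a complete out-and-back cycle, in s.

t ≈ 1.62 s

Cap-side area A_cap = π/4 × (2.62 in)² = 5.391 in^2
Rod-side annular area A_ann = π/4 × (2.62² − 1.98²) = 2.312 in^2
t_ext = A_cap·L/Q = 1.132 s
t_ret = A_ann·L/Q = 0.4856 s
t_cycle = t_ext + t_ret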